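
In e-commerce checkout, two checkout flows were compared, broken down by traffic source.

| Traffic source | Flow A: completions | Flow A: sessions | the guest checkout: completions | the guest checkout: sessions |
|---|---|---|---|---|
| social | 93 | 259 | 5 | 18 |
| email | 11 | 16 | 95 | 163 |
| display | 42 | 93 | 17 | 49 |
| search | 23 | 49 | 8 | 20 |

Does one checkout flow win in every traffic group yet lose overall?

Social: Flow A 93/259 = 35.9%, the guest checkout 5/18 = 27.8% → Flow A
Email: Flow A 11/16 = 68.8%, the guest checkout 95/163 = 58.3% → Flow A
Display: Flow A 42/93 = 45.2%, the guest checkout 17/49 = 34.7% → Flow A
Search: Flow A 23/49 = 46.9%, the guest checkout 8/20 = 40.0% → Flow A
Overall: Flow A 169/417 = 40.5%, the guest checkout 125/250 = 50.0% → the guest checkout
Flow A wins each traffic group but the guest checkout wins overall — the comparison reverses. Flow A's sessions skew toward social, which has a lower base rate.

Yes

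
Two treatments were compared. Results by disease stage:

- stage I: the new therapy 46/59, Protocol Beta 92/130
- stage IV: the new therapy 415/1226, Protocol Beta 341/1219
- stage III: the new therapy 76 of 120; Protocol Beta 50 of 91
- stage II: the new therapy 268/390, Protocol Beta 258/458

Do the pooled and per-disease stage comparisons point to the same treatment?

Stage I: the new therapy 46/59 = 78.0%, Protocol Beta 92/130 = 70.8% → the new therapy
Stage IV: the new therapy 415/1226 = 33.8%, Protocol Beta 341/1219 = 28.0% → the new therapy
Stage III: the new therapy 76/120 = 63.3%, Protocol Beta 50/91 = 54.9% → the new therapy
Stage II: the new therapy 268/390 = 68.7%, Protocol Beta 258/458 = 56.3% → the new therapy
Overall: the new therapy 805/1795 = 44.8%, Protocol Beta 741/1898 = 39.0% → the new therapy
The new therapy wins overall and in every disease group — no reversal.

Yes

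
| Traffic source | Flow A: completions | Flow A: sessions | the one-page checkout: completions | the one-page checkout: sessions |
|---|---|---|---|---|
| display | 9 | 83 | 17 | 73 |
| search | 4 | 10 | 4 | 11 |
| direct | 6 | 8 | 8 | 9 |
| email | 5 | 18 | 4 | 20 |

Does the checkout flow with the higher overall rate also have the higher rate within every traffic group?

No

Display: Flow A 9/83 = 10.8%, the one-page checkout 17/73 = 23.3% → the one-page checkout
Search: Flow A 4/10 = 40.0%, the one-page checkout 4/11 = 36.4% → Flow A
Direct: Flow A 6/8 = 75.0%, the one-page checkout 8/9 = 88.9% → the one-page checkout
Email: Flow A 5/18 = 27.8%, the one-page checkout 4/20 = 20.0% → Flow A
Overall: Flow A 24/119 = 20.2%, the one-page checkout 33/113 = 29.2% → the one-page checkout
Neither sweeps: Flow A wins 2 of 4 groups, the one-page checkout wins 2. The one-page checkout wins overall but not every group — no Simpson reversal.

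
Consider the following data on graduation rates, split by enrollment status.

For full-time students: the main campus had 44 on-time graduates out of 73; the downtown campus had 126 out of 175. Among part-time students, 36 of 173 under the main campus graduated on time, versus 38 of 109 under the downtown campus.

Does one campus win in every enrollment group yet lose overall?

Full-time: the main campus 44/73 = 60.3%, the downtown campus 126/175 = 72.0% → the downtown campus
Part-time: the main campus 36/173 = 20.8%, the downtown campus 38/109 = 34.9% → the downtown campus
Overall: the main campus 80/246 = 32.5%, the downtown campus 164/284 = 57.7% → the downtown campus
The downtown campus wins overall and in every enrollment group — no reversal.

No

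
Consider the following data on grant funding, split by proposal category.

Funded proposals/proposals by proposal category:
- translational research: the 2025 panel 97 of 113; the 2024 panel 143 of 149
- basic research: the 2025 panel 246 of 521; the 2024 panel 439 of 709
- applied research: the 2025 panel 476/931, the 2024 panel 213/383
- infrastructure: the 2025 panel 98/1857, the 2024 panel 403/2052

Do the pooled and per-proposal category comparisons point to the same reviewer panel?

Yes

Translational research: the 2025 panel 97/113 = 85.8%, the 2024 panel 143/149 = 96.0% → the 2024 panel
Basic research: the 2025 panel 246/521 = 47.2%, the 2024 panel 439/709 = 61.9% → the 2024 panel
Applied research: the 2025 panel 476/931 = 51.1%, the 2024 panel 213/383 = 55.6% → the 2024 panel
Infrastructure: the 2025 panel 98/1857 = 5.3%, the 2024 panel 403/2052 = 19.6% → the 2024 panel
Overall: the 2025 panel 917/3422 = 26.8%, the 2024 panel 1198/3293 = 36.4% → the 2024 panel
The 2024 panel wins overall and in every proposal group — no reversal.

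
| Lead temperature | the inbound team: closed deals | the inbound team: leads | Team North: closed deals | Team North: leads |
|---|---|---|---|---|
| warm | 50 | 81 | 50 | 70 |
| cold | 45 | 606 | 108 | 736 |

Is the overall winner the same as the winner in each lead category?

Warm: the inbound team 50/81 = 61.7%, Team North 50/70 = 71.4% → Team North
Cold: the inbound team 45/606 = 7.4%, Team North 108/736 = 14.7% → Team North
Overall: the inbound team 95/687 = 13.8%, Team North 158/806 = 19.6% → Team North
Team North wins overall and in every lead group — no reversal.

Yes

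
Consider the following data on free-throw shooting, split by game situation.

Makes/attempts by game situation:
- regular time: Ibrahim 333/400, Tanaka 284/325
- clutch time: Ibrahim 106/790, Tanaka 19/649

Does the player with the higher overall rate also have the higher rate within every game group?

Regular time: Ibrahim 333/400 = 83.2%, Tanaka 284/325 = 87.4% → Tanaka
Clutch time: Ibrahim 106/790 = 13.4%, Tanaka 19/649 = 2.9% → Ibrahim
Overall: Ibrahim 439/1190 = 36.9%, Tanaka 303/974 = 31.1% → Ibrahim
Neither sweeps: Ibrahim wins 1 of 2 groups, Tanaka wins 1. Ibrahim wins overall but not every group — no Simpson reversal.

No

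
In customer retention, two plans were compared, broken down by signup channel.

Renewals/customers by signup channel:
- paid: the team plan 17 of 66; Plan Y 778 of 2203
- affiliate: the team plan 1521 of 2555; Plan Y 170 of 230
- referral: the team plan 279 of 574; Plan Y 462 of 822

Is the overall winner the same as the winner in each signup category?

No

Paid: the team plan 17/66 = 25.8%, Plan Y 778/2203 = 35.3% → Plan Y
Affiliate: the team plan 1521/2555 = 59.5%, Plan Y 170/230 = 73.9% → Plan Y
Referral: the team plan 279/574 = 48.6%, Plan Y 462/822 = 56.2% → Plan Y
Overall: the team plan 1817/3195 = 56.9%, Plan Y 1410/3255 = 43.3% → the team plan
Plan Y wins each signup group but the team plan wins overall — the comparison reverses. Plan Y's customers skew toward paid, which has a lower base rate.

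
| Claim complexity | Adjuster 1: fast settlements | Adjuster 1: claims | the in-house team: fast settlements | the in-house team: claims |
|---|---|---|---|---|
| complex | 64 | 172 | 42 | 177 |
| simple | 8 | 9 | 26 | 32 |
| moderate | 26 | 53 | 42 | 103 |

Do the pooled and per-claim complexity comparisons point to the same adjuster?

Yes

Complex: Adjuster 1 64/172 = 37.2%, the in-house team 42/177 = 23.7% → Adjuster 1
Simple: Adjuster 1 8/9 = 88.9%, the in-house team 26/32 = 81.2% → Adjuster 1
Moderate: Adjuster 1 26/53 = 49.1%, the in-house team 42/103 = 40.8% → Adjuster 1
Overall: Adjuster 1 98/234 = 41.9%, the in-house team 110/312 = 35.3% → Adjuster 1
Adjuster 1 wins overall and in every claim group — no reversal.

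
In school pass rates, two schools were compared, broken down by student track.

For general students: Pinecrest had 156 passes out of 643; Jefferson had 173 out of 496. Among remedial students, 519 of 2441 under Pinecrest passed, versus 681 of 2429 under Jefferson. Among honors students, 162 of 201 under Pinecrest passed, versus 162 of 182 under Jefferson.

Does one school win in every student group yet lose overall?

General: Pinecrest 156/643 = 24.3%, Jefferson 173/496 = 34.9% → Jefferson
Remedial: Pinecrest 519/2441 = 21.3%, Jefferson 681/2429 = 28.0% → Jefferson
Honors: Pinecrest 162/201 = 80.6%, Jefferson 162/182 = 89.0% → Jefferson
Overall: Pinecrest 837/3285 = 25.5%, Jefferson 1016/3107 = 32.7% → Jefferson
Jefferson wins overall and in every student group — no reversal.

No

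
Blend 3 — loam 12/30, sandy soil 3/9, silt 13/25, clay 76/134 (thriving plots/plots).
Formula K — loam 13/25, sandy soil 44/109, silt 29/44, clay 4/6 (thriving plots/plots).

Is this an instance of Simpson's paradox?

Yes

Loam: Blend 3 12/30 = 40.0%, Formula K 13/25 = 52.0% → Formula K
Sandy soil: Blend 3 3/9 = 33.3%, Formula K 44/109 = 40.4% → Formula K
Silt: Blend 3 13/25 = 52.0%, Formula K 29/44 = 65.9% → Formula K
Clay: Blend 3 76/134 = 56.7%, Formula K 4/6 = 66.7% → Formula K
Overall: Blend 3 104/198 = 52.5%, Formula K 90/184 = 48.9% → Blend 3
Formula K wins each soil group but Blend 3 wins overall — the comparison reverses. Formula K's plots skew toward sandy soil, which has a lower base rate.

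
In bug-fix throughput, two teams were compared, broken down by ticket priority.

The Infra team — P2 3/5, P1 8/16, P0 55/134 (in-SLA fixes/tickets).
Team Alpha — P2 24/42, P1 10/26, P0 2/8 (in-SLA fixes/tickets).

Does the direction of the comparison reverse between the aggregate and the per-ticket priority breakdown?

Yes

P2: the Infra team 3/5 = 60.0%, Team Alpha 24/42 = 57.1% → the Infra team
P1: the Infra team 8/16 = 50.0%, Team Alpha 10/26 = 38.5% → the Infra team
P0: the Infra team 55/134 = 41.0%, Team Alpha 2/8 = 25.0% → the Infra team
Overall: the Infra team 66/155 = 42.6%, Team Alpha 36/76 = 47.4% → Team Alpha
The Infra team wins each ticket group but Team Alpha wins overall — the comparison reverses. The Infra team's tickets skew toward P0, which has a lower base rate.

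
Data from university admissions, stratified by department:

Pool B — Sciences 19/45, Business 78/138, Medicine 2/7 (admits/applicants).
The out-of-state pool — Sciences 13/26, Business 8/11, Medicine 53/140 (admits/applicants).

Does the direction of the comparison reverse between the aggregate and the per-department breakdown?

Yes

Sciences: Pool B 19/45 = 42.2%, the out-of-state pool 13/26 = 50.0% → the out-of-state pool
Business: Pool B 78/138 = 56.5%, the out-of-state pool 8/11 = 72.7% → the out-of-state pool
Medicine: Pool B 2/7 = 28.6%, the out-of-state pool 53/140 = 37.9% → the out-of-state pool
Overall: Pool B 99/190 = 52.1%, the out-of-state pool 74/177 = 41.8% → Pool B
The out-of-state pool wins each department group but Pool B wins overall — the comparison reverses. The out-of-state pool's applicants skew toward Medicine, which has a lower base rate.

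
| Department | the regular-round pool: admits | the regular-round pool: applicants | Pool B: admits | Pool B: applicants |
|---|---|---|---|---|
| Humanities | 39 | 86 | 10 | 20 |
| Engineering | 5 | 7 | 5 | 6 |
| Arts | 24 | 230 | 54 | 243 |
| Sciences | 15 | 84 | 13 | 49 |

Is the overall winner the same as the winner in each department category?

Yes

Humanities: the regular-round pool 39/86 = 45.3%, Pool B 10/20 = 50.0% → Pool B
Engineering: the regular-round pool 5/7 = 71.4%, Pool B 5/6 = 83.3% → Pool B
Arts: the regular-round pool 24/230 = 10.4%, Pool B 54/243 = 22.2% → Pool B
Sciences: the regular-round pool 15/84 = 17.9%, Pool B 13/49 = 26.5% → Pool B
Overall: the regular-round pool 83/407 = 20.4%, Pool B 82/318 = 25.8% → Pool B
Pool B wins overall and in every department group — no reversal.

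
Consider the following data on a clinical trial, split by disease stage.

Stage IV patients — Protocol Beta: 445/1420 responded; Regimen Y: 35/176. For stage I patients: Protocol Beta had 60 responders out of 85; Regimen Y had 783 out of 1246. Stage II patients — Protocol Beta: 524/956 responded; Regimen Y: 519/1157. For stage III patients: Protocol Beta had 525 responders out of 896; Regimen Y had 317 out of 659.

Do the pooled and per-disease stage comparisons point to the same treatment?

Stage IV: Protocol Beta 445/1420 = 31.3%, Regimen Y 35/176 = 19.9% → Protocol Beta
Stage I: Protocol Beta 60/85 = 70.6%, Regimen Y 783/1246 = 62.8% → Protocol Beta
Stage II: Protocol Beta 524/956 = 54.8%, Regimen Y 519/1157 = 44.9% → Protocol Beta
Stage III: Protocol Beta 525/896 = 58.6%, Regimen Y 317/659 = 48.1% → Protocol Beta
Overall: Protocol Beta 1554/3357 = 46.3%, Regimen Y 1654/3238 = 51.1% → Regimen Y
Protocol Beta wins each disease group but Regimen Y wins overall — the comparison reverses. Protocol Beta's patients skew toward stage IV, which has a lower base rate.

No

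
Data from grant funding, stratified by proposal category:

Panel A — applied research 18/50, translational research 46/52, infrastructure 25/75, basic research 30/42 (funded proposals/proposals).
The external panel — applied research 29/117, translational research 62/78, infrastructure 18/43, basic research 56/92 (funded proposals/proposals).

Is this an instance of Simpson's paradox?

Applied research: Panel A 18/50 = 36.0%, the external panel 29/117 = 24.8% → Panel A
Translational research: Panel A 46/52 = 88.5%, the external panel 62/78 = 79.5% → Panel A
Infrastructure: Panel A 25/75 = 33.3%, the external panel 18/43 = 41.9% → the external panel
Basic research: Panel A 30/42 = 71.4%, the external panel 56/92 = 60.9% → Panel A
Overall: Panel A 119/219 = 54.3%, the external panel 165/330 = 50.0% → Panel A
Neither sweeps: Panel A wins 3 of 4 groups, the external panel wins 1. Panel A wins overall but not every group — no Simpson reversal.

No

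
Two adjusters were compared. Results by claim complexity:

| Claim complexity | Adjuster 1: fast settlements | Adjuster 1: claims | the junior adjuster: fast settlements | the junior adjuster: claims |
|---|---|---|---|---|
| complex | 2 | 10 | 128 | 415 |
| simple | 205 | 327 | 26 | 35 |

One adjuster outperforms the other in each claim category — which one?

the junior adjuster

Complex: Adjuster 1 2/10 = 20.0%, the junior adjuster 128/415 = 30.8% → the junior adjuster
Simple: Adjuster 1 205/327 = 62.7%, the junior adjuster 26/35 = 74.3% → the junior adjuster
The junior adjuster has the higher rate in both groups.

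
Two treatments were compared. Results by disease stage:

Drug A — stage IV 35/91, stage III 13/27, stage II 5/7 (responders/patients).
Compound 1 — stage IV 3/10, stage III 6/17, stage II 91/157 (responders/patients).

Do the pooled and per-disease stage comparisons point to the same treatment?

No

Stage IV: Drug A 35/91 = 38.5%, Compound 1 3/10 = 30.0% → Drug A
Stage III: Drug A 13/27 = 48.1%, Compound 1 6/17 = 35.3% → Drug A
Stage II: Drug A 5/7 = 71.4%, Compound 1 91/157 = 58.0% → Drug A
Overall: Drug A 53/125 = 42.4%, Compound 1 100/184 = 54.3% → Compound 1
Drug A wins each disease group but Compound 1 wins overall — the comparison reverses. Drug A's patients skew toward stage IV, which has a lower base rate.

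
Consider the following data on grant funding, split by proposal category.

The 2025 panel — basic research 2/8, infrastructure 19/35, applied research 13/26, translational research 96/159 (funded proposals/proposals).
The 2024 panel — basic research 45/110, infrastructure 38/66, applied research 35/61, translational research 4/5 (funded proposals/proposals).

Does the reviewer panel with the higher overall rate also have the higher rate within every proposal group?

Basic research: the 2025 panel 2/8 = 25.0%, the 2024 panel 45/110 = 40.9% → the 2024 panel
Infrastructure: the 2025 panel 19/35 = 54.3%, the 2024 panel 38/66 = 57.6% → the 2024 panel
Applied research: the 2025 panel 13/26 = 50.0%, the 2024 panel 35/61 = 57.4% → the 2024 panel
Translational research: the 2025 panel 96/159 = 60.4%, the 2024 panel 4/5 = 80.0% → the 2024 panel
Overall: the 2025 panel 130/228 = 57.0%, the 2024 panel 122/242 = 50.4% → the 2025 panel
The 2024 panel wins each proposal group but the 2025 panel wins overall — the comparison reverses. The 2024 panel's proposals skew toward basic research, which has a lower base rate.

No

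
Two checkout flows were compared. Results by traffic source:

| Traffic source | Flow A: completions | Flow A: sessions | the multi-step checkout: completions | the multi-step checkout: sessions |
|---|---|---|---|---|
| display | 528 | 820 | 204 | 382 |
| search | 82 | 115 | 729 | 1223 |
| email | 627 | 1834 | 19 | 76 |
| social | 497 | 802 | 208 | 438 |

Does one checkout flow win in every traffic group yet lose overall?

Yes

Display: Flow A 528/820 = 64.4%, the multi-step checkout 204/382 = 53.4% → Flow A
Search: Flow A 82/115 = 71.3%, the multi-step checkout 729/1223 = 59.6% → Flow A
Email: Flow A 627/1834 = 34.2%, the multi-step checkout 19/76 = 25.0% → Flow A
Social: Flow A 497/802 = 62.0%, the multi-step checkout 208/438 = 47.5% → Flow A
Overall: Flow A 1734/3571 = 48.6%, the multi-step checkout 1160/2119 = 54.7% → the multi-step checkout
Flow A wins each traffic group but the multi-step checkout wins overall — the comparison reverses. Flow A's sessions skew toward email, which has a lower base rate.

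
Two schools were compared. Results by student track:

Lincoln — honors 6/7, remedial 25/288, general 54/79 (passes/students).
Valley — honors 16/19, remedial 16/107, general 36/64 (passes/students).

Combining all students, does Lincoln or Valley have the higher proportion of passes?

Valley

Honors: Lincoln 6/7 = 85.7%, Valley 16/19 = 84.2% → Lincoln
Remedial: Lincoln 25/288 = 8.7%, Valley 16/107 = 15.0% → Valley
General: Lincoln 54/79 = 68.4%, Valley 36/64 = 56.2% → Lincoln
Overall: Lincoln 85/374 = 22.7%, Valley 68/190 = 35.8% → Valley
(Neither sweeps every student group, but Valley has the higher pooled rate.)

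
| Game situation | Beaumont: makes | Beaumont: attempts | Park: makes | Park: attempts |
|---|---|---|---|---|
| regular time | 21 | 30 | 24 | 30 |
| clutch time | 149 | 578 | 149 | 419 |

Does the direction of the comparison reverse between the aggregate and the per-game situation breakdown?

No

Regular time: Beaumont 21/30 = 70.0%, Park 24/30 = 80.0% → Park
Clutch time: Beaumont 149/578 = 25.8%, Park 149/419 = 35.6% → Park
Overall: Beaumont 170/608 = 28.0%, Park 173/449 = 38.5% → Park
Park wins overall and in every game group — no reversal.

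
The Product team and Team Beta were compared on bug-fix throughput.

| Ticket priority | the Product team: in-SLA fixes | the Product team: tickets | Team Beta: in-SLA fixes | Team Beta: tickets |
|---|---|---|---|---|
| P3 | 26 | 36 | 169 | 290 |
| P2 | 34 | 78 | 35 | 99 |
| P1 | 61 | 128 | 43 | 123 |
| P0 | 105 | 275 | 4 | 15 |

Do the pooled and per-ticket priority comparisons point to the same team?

No

P3: the Product team 26/36 = 72.2%, Team Beta 169/290 = 58.3% → the Product team
P2: the Product team 34/78 = 43.6%, Team Beta 35/99 = 35.4% → the Product team
P1: the Product team 61/128 = 47.7%, Team Beta 43/123 = 35.0% → the Product team
P0: the Product team 105/275 = 38.2%, Team Beta 4/15 = 26.7% → the Product team
Overall: the Product team 226/517 = 43.7%, Team Beta 251/527 = 47.6% → Team Beta
The Product team wins each ticket group but Team Beta wins overall — the comparison reverses. The Product team's tickets skew toward P0, which has a lower base rate.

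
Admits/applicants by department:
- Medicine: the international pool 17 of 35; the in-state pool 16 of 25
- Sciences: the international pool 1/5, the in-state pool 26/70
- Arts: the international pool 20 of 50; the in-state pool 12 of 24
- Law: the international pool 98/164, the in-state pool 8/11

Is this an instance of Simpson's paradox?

Yes

Medicine: the international pool 17/35 = 48.6%, the in-state pool 16/25 = 64.0% → the in-state pool
Sciences: the international pool 1/5 = 20.0%, the in-state pool 26/70 = 37.1% → the in-state pool
Arts: the international pool 20/50 = 40.0%, the in-state pool 12/24 = 50.0% → the in-state pool
Law: the international pool 98/164 = 59.8%, the in-state pool 8/11 = 72.7% → the in-state pool
Overall: the international pool 136/254 = 53.5%, the in-state pool 62/130 = 47.7% → the international pool
The in-state pool wins each department group but the international pool wins overall — the comparison reverses. The in-state pool's applicants skew toward Sciences, which has a lower base rate.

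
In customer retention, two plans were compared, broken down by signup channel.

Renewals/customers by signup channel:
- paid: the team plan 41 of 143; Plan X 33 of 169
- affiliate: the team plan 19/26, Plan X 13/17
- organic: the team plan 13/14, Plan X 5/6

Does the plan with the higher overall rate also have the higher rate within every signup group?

Paid: the team plan 41/143 = 28.7%, Plan X 33/169 = 19.5% → the team plan
Affiliate: the team plan 19/26 = 73.1%, Plan X 13/17 = 76.5% → Plan X
Organic: the team plan 13/14 = 92.9%, Plan X 5/6 = 83.3% → the team plan
Overall: the team plan 73/183 = 39.9%, Plan X 51/192 = 26.6% → the team plan
Neither sweeps: the team plan wins 2 of 3 groups, Plan X wins 1. The team plan wins overall but not every group — no Simpson reversal.

No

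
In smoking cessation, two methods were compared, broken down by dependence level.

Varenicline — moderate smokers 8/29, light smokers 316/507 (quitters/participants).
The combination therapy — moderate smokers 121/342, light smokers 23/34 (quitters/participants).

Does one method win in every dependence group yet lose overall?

Yes

Moderate smokers: varenicline 8/29 = 27.6%, the combination therapy 121/342 = 35.4% → the combination therapy
Light smokers: varenicline 316/507 = 62.3%, the combination therapy 23/34 = 67.6% → the combination therapy
Overall: varenicline 324/536 = 60.4%, the combination therapy 144/376 = 38.3% → varenicline
The combination therapy wins each dependence group but varenicline wins overall — the comparison reverses. The combination therapy's participants skew toward moderate smokers, which has a lower base rate.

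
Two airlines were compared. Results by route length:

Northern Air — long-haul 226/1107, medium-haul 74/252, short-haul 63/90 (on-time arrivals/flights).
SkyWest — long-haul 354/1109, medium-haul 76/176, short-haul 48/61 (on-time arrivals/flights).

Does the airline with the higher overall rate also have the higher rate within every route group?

Long-haul: Northern Air 226/1107 = 20.4%, SkyWest 354/1109 = 31.9% → SkyWest
Medium-haul: Northern Air 74/252 = 29.4%, SkyWest 76/176 = 43.2% → SkyWest
Short-haul: Northern Air 63/90 = 70.0%, SkyWest 48/61 = 78.7% → SkyWest
Overall: Northern Air 363/1449 = 25.1%, SkyWest 478/1346 = 35.5% → SkyWest
SkyWest wins overall and in every route group — no reversal.

Yes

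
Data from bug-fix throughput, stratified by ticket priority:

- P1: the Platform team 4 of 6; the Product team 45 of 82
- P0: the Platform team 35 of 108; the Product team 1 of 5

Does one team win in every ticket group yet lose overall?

Yes

P1: the Platform team 4/6 = 66.7%, the Product team 45/82 = 54.9% → the Platform team
P0: the Platform team 35/108 = 32.4%, the Product team 1/5 = 20.0% → the Platform team
Overall: the Platform team 39/114 = 34.2%, the Product team 46/87 = 52.9% → the Product team
The Platform team wins each ticket group but the Product team wins overall — the comparison reverses. The Platform team's tickets skew toward P0, which has a lower base rate.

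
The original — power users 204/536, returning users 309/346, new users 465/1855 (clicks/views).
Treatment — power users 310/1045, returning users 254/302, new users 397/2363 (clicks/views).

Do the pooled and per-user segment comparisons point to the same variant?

Yes

Power users: the original 204/536 = 38.1%, Treatment 310/1045 = 29.7% → the original
Returning users: the original 309/346 = 89.3%, Treatment 254/302 = 84.1% → the original
New users: the original 465/1855 = 25.1%, Treatment 397/2363 = 16.8% → the original
Overall: the original 978/2737 = 35.7%, Treatment 961/3710 = 25.9% → the original
The original wins overall and in every user group — no reversal.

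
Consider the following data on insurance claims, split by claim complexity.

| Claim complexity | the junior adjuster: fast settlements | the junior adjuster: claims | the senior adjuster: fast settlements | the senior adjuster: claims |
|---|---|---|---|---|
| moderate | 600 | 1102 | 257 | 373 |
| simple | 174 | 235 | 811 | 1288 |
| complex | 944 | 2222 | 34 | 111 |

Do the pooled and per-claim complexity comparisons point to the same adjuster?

Moderate: the junior adjuster 600/1102 = 54.4%, the senior adjuster 257/373 = 68.9% → the senior adjuster
Simple: the junior adjuster 174/235 = 74.0%, the senior adjuster 811/1288 = 63.0% → the junior adjuster
Complex: the junior adjuster 944/2222 = 42.5%, the senior adjuster 34/111 = 30.6% → the junior adjuster
Overall: the junior adjuster 1718/3559 = 48.3%, the senior adjuster 1102/1772 = 62.2% → the senior adjuster
Neither sweeps: the junior adjuster wins 2 of 3 groups, the senior adjuster wins 1. The senior adjuster wins overall but not every group — no Simpson reversal.

No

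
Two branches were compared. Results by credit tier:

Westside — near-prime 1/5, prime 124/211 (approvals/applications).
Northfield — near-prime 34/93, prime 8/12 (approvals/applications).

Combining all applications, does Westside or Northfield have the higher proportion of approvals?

Westside

Near-prime: Westside 1/5 = 20.0%, Northfield 34/93 = 36.6% → Northfield
Prime: Westside 124/211 = 58.8%, Northfield 8/12 = 66.7% → Northfield
Overall: Westside 125/216 = 57.9%, Northfield 42/105 = 40.0% → Westside
(Northfield wins every credit group but Westside wins overall — Northfield's applications skew toward the low-rate near-prime group.)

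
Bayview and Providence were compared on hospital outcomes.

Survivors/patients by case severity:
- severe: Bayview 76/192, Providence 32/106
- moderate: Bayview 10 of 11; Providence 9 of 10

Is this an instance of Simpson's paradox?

No

Severe: Bayview 76/192 = 39.6%, Providence 32/106 = 30.2% → Bayview
Moderate: Bayview 10/11 = 90.9%, Providence 9/10 = 90.0% → Bayview
Overall: Bayview 86/203 = 42.4%, Providence 41/116 = 35.3% → Bayview
Bayview wins overall and in every case group — no reversal.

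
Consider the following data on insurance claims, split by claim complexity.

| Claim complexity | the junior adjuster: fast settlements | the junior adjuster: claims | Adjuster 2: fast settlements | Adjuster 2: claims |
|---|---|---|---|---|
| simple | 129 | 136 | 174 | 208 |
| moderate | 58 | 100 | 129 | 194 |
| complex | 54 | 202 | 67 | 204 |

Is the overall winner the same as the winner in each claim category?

Simple: the junior adjuster 129/136 = 94.9%, Adjuster 2 174/208 = 83.7% → the junior adjuster
Moderate: the junior adjuster 58/100 = 58.0%, Adjuster 2 129/194 = 66.5% → Adjuster 2
Complex: the junior adjuster 54/202 = 26.7%, Adjuster 2 67/204 = 32.8% → Adjuster 2
Overall: the junior adjuster 241/438 = 55.0%, Adjuster 2 370/606 = 61.1% → Adjuster 2
Neither sweeps: the junior adjuster wins 1 of 3 groups, Adjuster 2 wins 2. Adjuster 2 wins overall but not every group — no Simpson reversal.

No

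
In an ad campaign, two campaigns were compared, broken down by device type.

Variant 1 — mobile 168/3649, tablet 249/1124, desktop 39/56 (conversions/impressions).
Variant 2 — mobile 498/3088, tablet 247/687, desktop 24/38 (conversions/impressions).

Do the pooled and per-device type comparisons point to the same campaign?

No

Mobile: Variant 1 168/3649 = 4.6%, Variant 2 498/3088 = 16.1% → Variant 2
Tablet: Variant 1 249/1124 = 22.2%, Variant 2 247/687 = 36.0% → Variant 2
Desktop: Variant 1 39/56 = 69.6%, Variant 2 24/38 = 63.2% → Variant 1
Overall: Variant 1 456/4829 = 9.4%, Variant 2 769/3813 = 20.2% → Variant 2
Neither sweeps: Variant 1 wins 1 of 3 groups, Variant 2 wins 2. Variant 2 wins overall but not every group — no Simpson reversal.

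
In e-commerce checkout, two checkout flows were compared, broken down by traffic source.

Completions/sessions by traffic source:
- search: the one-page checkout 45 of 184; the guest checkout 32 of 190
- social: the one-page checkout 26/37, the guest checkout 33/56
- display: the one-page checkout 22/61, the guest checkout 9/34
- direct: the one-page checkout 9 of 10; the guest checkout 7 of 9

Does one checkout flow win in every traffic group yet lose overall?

Search: the one-page checkout 45/184 = 24.5%, the guest checkout 32/190 = 16.8% → the one-page checkout
Social: the one-page checkout 26/37 = 70.3%, the guest checkout 33/56 = 58.9% → the one-page checkout
Display: the one-page checkout 22/61 = 36.1%, the guest checkout 9/34 = 26.5% → the one-page checkout
Direct: the one-page checkout 9/10 = 90.0%, the guest checkout 7/9 = 77.8% → the one-page checkout
Overall: the one-page checkout 102/292 = 34.9%, the guest checkout 81/289 = 28.0% → the one-page checkout
The one-page checkout wins overall and in every traffic group — no reversal.

No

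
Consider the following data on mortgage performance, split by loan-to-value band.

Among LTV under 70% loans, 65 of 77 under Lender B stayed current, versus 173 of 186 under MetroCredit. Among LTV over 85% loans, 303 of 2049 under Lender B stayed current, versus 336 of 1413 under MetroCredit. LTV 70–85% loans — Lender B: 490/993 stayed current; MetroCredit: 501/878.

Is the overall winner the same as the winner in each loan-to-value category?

LTV under 70%: Lender B 65/77 = 84.4%, MetroCredit 173/186 = 93.0% → MetroCredit
LTV over 85%: Lender B 303/2049 = 14.8%, MetroCredit 336/1413 = 23.8% → MetroCredit
LTV 70–85%: Lender B 490/993 = 49.3%, MetroCredit 501/878 = 57.1% → MetroCredit
Overall: Lender B 858/3119 = 27.5%, MetroCredit 1010/2477 = 40.8% → MetroCredit
MetroCredit wins overall and in every loan-to-value group — no reversal.

Yes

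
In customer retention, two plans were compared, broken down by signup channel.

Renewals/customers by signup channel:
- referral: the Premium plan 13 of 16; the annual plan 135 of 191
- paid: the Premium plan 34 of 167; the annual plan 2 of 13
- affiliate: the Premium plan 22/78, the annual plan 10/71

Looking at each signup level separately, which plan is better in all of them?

the Premium plan

Referral: the Premium plan 13/16 = 81.2%, the annual plan 135/191 = 70.7% → the Premium plan
Paid: the Premium plan 34/167 = 20.4%, the annual plan 2/13 = 15.4% → the Premium plan
Affiliate: the Premium plan 22/78 = 28.2%, the annual plan 10/71 = 14.1% → the Premium plan
The Premium plan has the higher rate in all 3 groups.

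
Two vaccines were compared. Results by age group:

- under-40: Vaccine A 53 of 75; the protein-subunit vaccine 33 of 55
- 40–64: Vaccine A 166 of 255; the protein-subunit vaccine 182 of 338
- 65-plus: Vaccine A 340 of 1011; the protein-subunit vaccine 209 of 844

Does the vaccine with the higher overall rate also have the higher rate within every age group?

Under-40: Vaccine A 53/75 = 70.7%, the protein-subunit vaccine 33/55 = 60.0% → Vaccine A
40–64: Vaccine A 166/255 = 65.1%, the protein-subunit vaccine 182/338 = 53.8% → Vaccine A
65-plus: Vaccine A 340/1011 = 33.6%, the protein-subunit vaccine 209/844 = 24.8% → Vaccine A
Overall: Vaccine A 559/1341 = 41.7%, the protein-subunit vaccine 424/1237 = 34.3% → Vaccine A
Vaccine A wins overall and in every age group — no reversal.

Yes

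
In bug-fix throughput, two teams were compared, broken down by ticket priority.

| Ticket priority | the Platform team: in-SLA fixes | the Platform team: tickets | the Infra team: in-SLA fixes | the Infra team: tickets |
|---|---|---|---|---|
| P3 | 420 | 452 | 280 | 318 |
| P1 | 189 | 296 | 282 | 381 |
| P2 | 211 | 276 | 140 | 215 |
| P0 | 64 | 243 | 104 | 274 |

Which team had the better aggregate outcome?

the Platform team

P3: the Platform team 420/452 = 92.9%, the Infra team 280/318 = 88.1% → the Platform team
P1: the Platform team 189/296 = 63.9%, the Infra team 282/381 = 74.0% → the Infra team
P2: the Platform team 211/276 = 76.4%, the Infra team 140/215 = 65.1% → the Platform team
P0: the Platform team 64/243 = 26.3%, the Infra team 104/274 = 38.0% → the Infra team
Overall: the Platform team 884/1267 = 69.8%, the Infra team 806/1188 = 67.8% → the Platform team
(Neither sweeps every ticket group, but the Platform team has the higher pooled rate.)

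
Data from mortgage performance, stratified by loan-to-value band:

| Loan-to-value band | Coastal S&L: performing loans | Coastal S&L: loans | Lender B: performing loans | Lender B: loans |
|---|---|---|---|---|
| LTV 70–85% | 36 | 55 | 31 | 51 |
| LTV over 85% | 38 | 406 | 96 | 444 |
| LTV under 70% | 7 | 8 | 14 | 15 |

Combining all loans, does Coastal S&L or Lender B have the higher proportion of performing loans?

Lender B

LTV 70–85%: Coastal S&L 36/55 = 65.5%, Lender B 31/51 = 60.8% → Coastal S&L
LTV over 85%: Coastal S&L 38/406 = 9.4%, Lender B 96/444 = 21.6% → Lender B
LTV under 70%: Coastal S&L 7/8 = 87.5%, Lender B 14/15 = 93.3% → Lender B
Overall: Coastal S&L 81/469 = 17.3%, Lender B 141/510 = 27.6% → Lender B
(Neither sweeps every loan-to-value group, but Lender B has the higher pooled rate.)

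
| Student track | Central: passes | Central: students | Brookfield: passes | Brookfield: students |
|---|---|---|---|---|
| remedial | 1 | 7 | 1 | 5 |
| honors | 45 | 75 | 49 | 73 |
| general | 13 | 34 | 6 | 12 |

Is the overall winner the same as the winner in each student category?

Remedial: Central 1/7 = 14.3%, Brookfield 1/5 = 20.0% → Brookfield
Honors: Central 45/75 = 60.0%, Brookfield 49/73 = 67.1% → Brookfield
General: Central 13/34 = 38.2%, Brookfield 6/12 = 50.0% → Brookfield
Overall: Central 59/116 = 50.9%, Brookfield 56/90 = 62.2% → Brookfield
Brookfield wins overall and in every student group — no reversal.

Yes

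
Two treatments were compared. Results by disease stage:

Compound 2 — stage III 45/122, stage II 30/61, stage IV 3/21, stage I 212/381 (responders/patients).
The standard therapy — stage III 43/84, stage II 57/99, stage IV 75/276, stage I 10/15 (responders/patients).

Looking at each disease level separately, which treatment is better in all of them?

the standard therapy

Stage III: Compound 2 45/122 = 36.9%, the standard therapy 43/84 = 51.2% → the standard therapy
Stage II: Compound 2 30/61 = 49.2%, the standard therapy 57/99 = 57.6% → the standard therapy
Stage IV: Compound 2 3/21 = 14.3%, the standard therapy 75/276 = 27.2% → the standard therapy
Stage I: Compound 2 212/381 = 55.6%, the standard therapy 10/15 = 66.7% → the standard therapy
The standard therapy has the higher rate in all 4 groups.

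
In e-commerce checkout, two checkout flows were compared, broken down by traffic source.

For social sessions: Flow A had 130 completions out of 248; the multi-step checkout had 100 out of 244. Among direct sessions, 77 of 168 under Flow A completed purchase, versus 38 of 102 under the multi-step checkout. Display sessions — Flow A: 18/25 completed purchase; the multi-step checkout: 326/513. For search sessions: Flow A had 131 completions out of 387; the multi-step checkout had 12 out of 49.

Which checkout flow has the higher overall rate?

the multi-step checkout

Social: Flow A 130/248 = 52.4%, the multi-step checkout 100/244 = 41.0% → Flow A
Direct: Flow A 77/168 = 45.8%, the multi-step checkout 38/102 = 37.3% → Flow A
Display: Flow A 18/25 = 72.0%, the multi-step checkout 326/513 = 63.5% → Flow A
Search: Flow A 131/387 = 33.9%, the multi-step checkout 12/49 = 24.5% → Flow A
Overall: Flow A 356/828 = 43.0%, the multi-step checkout 476/908 = 52.4% → the multi-step checkout
(Flow A wins every traffic group but the multi-step checkout wins overall — Flow A's sessions skew toward the low-rate search group.)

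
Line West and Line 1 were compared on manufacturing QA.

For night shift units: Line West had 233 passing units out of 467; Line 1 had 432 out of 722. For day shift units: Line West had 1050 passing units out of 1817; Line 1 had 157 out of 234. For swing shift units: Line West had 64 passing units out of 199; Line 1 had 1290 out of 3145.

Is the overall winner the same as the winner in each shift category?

Night shift: Line West 233/467 = 49.9%, Line 1 432/722 = 59.8% → Line 1
Day shift: Line West 1050/1817 = 57.8%, Line 1 157/234 = 67.1% → Line 1
Swing shift: Line West 64/199 = 32.2%, Line 1 1290/3145 = 41.0% → Line 1
Overall: Line West 1347/2483 = 54.2%, Line 1 1879/4101 = 45.8% → Line West
Line 1 wins each shift group but Line West wins overall — the comparison reverses. Line 1's units skew toward swing shift, which has a lower base rate.

No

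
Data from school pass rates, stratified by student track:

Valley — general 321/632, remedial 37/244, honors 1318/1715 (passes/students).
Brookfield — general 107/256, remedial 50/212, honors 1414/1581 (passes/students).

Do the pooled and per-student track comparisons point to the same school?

General: Valley 321/632 = 50.8%, Brookfield 107/256 = 41.8% → Valley
Remedial: Valley 37/244 = 15.2%, Brookfield 50/212 = 23.6% → Brookfield
Honors: Valley 1318/1715 = 76.9%, Brookfield 1414/1581 = 89.4% → Brookfield
Overall: Valley 1676/2591 = 64.7%, Brookfield 1571/2049 = 76.7% → Brookfield
Neither sweeps: Valley wins 1 of 3 groups, Brookfield wins 2. Brookfield wins overall but not every group — no Simpson reversal.

No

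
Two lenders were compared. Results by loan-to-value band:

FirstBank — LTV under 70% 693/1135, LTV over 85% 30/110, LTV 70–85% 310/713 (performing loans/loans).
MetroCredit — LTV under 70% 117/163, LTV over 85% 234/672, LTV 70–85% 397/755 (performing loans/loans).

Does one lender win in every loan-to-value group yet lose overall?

LTV under 70%: FirstBank 693/1135 = 61.1%, MetroCredit 117/163 = 71.8% → MetroCredit
LTV over 85%: FirstBank 30/110 = 27.3%, MetroCredit 234/672 = 34.8% → MetroCredit
LTV 70–85%: FirstBank 310/713 = 43.5%, MetroCredit 397/755 = 52.6% → MetroCredit
Overall: FirstBank 1033/1958 = 52.8%, MetroCredit 748/1590 = 47.0% → FirstBank
MetroCredit wins each loan-to-value group but FirstBank wins overall — the comparison reverses. MetroCredit's loans skew toward LTV over 85%, which has a lower base rate.

Yes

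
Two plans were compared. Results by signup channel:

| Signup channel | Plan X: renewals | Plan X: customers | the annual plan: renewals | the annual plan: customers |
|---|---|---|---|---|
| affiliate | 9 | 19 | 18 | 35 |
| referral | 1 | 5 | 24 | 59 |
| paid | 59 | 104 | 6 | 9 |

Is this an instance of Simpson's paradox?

Affiliate: Plan X 9/19 = 47.4%, the annual plan 18/35 = 51.4% → the annual plan
Referral: Plan X 1/5 = 20.0%, the annual plan 24/59 = 40.7% → the annual plan
Paid: Plan X 59/104 = 56.7%, the annual plan 6/9 = 66.7% → the annual plan
Overall: Plan X 69/128 = 53.9%, the annual plan 48/103 = 46.6% → Plan X
The annual plan wins each signup group but Plan X wins overall — the comparison reverses. The annual plan's customers skew toward referral, which has a lower base rate.

Yes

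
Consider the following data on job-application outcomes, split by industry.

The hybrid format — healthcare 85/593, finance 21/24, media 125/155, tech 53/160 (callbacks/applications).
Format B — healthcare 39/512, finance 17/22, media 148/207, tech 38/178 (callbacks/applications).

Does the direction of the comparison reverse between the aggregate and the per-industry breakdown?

No

Healthcare: the hybrid format 85/593 = 14.3%, Format B 39/512 = 7.6% → the hybrid format
Finance: the hybrid format 21/24 = 87.5%, Format B 17/22 = 77.3% → the hybrid format
Media: the hybrid format 125/155 = 80.6%, Format B 148/207 = 71.5% → the hybrid format
Tech: the hybrid format 53/160 = 33.1%, Format B 38/178 = 21.3% → the hybrid format
Overall: the hybrid format 284/932 = 30.5%, Format B 242/919 = 26.3% → the hybrid format
The hybrid format wins overall and in every industry group — no reversal.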